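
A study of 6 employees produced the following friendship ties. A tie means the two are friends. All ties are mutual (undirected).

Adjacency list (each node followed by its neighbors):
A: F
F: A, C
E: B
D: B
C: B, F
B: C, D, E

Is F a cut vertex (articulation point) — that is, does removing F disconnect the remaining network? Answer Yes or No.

Removing F leaves {B, C, D, and E} with no path to {A}, so the network splits into 2 components. F is a cut vertex.

Yes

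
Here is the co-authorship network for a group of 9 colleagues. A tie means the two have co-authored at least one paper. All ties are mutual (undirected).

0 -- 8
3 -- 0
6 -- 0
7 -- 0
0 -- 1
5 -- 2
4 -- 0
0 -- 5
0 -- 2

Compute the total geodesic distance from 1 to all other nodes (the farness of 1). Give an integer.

Distances from 1: 0:1, 2:2, 3:2, 4:2, 5:2, 6:2, 7:2, 8:2.
Sum = 1 + 2 + 2 + 2 + 2 + 2 + 2 + 2 = 15.

15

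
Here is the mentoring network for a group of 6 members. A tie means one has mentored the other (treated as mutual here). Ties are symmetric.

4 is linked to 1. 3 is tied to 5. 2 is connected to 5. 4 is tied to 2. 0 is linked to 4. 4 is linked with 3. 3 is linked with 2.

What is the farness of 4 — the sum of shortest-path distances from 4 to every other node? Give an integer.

6

Distances from 4: 0:1, 1:1, 2:1, 3:1, 5:2.
Sum = 1 + 1 + 1 + 1 + 2 = 6.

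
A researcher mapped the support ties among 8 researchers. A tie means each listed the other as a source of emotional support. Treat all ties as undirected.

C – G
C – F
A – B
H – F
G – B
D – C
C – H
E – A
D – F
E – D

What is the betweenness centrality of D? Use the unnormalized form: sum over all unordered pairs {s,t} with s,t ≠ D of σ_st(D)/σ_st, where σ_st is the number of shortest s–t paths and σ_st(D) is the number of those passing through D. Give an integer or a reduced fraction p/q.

Pairs whose geodesics pass through D — A–C: 1/2; A–H: 2/3; A–F: 1; G–E: 1/2; C–E: 1; H–E: 2/2; F–E: 1.
All other pairs contribute 0.
Summing the contributions gives betweenness(D) = 17/3.

17/3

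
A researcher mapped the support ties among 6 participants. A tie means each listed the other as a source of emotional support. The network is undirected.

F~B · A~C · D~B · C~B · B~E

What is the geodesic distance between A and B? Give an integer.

One shortest route is A – C – B, which uses 2 edges, and A and B are not directly tied, so nothing shorter exists. So d(A,B) = 2.

2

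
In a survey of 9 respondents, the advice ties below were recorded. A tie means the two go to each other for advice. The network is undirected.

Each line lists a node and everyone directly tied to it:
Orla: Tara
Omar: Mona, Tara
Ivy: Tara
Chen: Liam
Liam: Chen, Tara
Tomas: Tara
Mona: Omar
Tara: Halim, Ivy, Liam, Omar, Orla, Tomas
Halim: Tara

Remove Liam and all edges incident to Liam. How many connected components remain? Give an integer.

2

Without Liam, the remaining ties split the others into: {Halim, Ivy, Mona, Omar, Orla, Tara, Tomas}; {Chen}.
That's 2 separate components.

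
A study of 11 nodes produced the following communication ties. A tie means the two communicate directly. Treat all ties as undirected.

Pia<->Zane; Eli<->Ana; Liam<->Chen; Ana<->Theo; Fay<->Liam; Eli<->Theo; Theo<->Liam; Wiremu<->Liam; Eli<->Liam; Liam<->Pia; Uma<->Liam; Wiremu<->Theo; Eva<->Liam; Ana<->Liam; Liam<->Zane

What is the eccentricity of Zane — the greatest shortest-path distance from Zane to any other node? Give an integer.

Distances from Zane: Ana:2, Chen:2, Eli:2, Eva:2, Fay:2, Liam:1, Pia:1, Theo:2, Uma:2, Wiremu:2.
The largest is 2 (to Ana, Eva, Eli, Fay, Theo, Wiremu, Chen, and Uma), so the eccentricity of Zane is 2.

2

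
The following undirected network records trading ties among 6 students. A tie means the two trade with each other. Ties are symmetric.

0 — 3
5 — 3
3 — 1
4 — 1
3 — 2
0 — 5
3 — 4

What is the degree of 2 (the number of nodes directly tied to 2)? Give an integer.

2 is directly tied to 3. That is 1 neighbor, so the degree of 2 is 1.

1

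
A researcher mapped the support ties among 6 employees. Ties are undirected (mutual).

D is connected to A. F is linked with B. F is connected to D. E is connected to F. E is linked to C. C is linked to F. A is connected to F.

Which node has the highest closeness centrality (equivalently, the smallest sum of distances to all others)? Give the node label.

F

Farness (sum of distances to all others) for each node — A:8, B:9, C:8, D:8, E:8, F:5.
The smallest farness is 5, for F, so F has the highest closeness.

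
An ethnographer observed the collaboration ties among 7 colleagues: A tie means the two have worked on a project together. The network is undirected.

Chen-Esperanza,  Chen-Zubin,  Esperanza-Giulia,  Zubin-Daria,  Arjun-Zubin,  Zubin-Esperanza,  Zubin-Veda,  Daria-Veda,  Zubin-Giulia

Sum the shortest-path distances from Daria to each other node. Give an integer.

10

Distances from Daria: Arjun:2, Chen:2, Esperanza:2, Giulia:2, Veda:1, Zubin:1.
Sum = 2 + 2 + 2 + 2 + 1 + 1 = 10.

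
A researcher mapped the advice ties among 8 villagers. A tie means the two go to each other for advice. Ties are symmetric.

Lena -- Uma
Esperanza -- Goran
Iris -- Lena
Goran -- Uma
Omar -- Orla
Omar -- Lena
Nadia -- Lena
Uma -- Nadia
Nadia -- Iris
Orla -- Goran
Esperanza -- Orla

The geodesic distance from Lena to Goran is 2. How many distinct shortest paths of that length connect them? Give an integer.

The shortest distance is 2, and the only length-2 path is Lena–Uma–Goran. So there is exactly 1 shortest path.

1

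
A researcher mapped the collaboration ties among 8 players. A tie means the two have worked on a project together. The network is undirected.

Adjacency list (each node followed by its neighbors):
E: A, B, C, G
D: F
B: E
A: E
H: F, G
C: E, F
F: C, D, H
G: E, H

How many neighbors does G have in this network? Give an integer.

2

G is directly tied to E and H. That is 2 neighbors, so the degree of G is 2.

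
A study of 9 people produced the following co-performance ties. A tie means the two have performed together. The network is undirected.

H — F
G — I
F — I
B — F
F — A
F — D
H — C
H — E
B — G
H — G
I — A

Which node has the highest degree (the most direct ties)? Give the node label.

F

Degrees — A:2, B:2, C:1, D:1, E:1, F:5, G:3, H:4, I:3.
The maximum is 5, attained only by F.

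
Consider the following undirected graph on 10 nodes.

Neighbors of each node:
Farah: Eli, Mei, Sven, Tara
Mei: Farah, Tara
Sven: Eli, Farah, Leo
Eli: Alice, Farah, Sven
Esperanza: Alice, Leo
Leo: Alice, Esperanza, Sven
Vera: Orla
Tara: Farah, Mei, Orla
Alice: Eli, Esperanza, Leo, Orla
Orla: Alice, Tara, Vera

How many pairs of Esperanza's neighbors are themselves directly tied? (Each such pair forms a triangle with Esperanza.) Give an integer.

1

Esperanza's neighbors: Alice and Leo.
Neighbor pairs that are themselves tied: Esperanza–Alice–Leo. Each forms one triangle with Esperanza, for 1 in total.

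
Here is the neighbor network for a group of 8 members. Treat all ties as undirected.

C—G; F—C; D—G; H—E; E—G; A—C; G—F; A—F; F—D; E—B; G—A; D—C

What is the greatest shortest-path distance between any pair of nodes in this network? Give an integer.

Eccentricity of each node (its greatest distance to any other): A:3, B:3, C:3, D:3, E:2, F:3, G:2, H:3.
The maximum eccentricity is 3, realized for instance by the pair C–H via C – G – E – H. So the diameter is 3.

3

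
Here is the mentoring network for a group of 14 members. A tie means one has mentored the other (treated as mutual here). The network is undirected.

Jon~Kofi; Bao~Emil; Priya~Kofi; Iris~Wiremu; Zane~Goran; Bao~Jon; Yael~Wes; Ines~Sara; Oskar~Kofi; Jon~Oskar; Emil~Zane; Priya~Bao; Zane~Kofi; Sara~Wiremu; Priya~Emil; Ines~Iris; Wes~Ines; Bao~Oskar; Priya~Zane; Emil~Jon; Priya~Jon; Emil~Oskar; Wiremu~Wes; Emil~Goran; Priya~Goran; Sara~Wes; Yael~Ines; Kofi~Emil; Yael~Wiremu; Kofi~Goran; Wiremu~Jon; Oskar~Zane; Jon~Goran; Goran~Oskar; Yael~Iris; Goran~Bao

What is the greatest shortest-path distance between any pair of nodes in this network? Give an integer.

Eccentricity of each node (its greatest distance to any other): Bao:4, Emil:4, Goran:4, Ines:5, Iris:4, Jon:3, Kofi:4, Oskar:4, Priya:4, Sara:4, Wes:4, Wiremu:3, Yael:4, Zane:5.
The maximum eccentricity is 5, realized for instance by the pair Zane–Ines via Zane – Priya – Jon – Wiremu – Sara – Ines. So the diameter is 5.

5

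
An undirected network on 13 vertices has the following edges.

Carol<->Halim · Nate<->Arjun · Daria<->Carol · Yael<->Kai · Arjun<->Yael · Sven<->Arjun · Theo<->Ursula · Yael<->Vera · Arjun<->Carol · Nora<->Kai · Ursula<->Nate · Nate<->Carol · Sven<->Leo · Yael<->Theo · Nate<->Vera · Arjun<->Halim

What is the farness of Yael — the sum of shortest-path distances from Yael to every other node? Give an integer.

22

Distances from Yael: Arjun:1, Carol:2, Daria:3, Halim:2, Kai:1, Leo:3, Nate:2, Nora:2, Sven:2, Theo:1, Ursula:2, Vera:1.
Sum = 1 + 2 + 3 + 2 + 1 + 3 + 2 + 2 + 2 + 1 + 2 + 1 = 22.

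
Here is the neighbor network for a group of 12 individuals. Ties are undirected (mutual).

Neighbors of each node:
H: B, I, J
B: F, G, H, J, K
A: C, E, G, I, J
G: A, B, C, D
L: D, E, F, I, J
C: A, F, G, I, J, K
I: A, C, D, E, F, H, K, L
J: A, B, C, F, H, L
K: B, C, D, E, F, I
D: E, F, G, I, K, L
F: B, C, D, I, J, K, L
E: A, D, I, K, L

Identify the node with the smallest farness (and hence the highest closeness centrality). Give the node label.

I

Farness (sum of distances to all others) for each node — A:17, B:17, C:16, D:16, E:17, F:15, G:18, H:19, I:14, J:16, K:16, L:17.
The smallest farness is 14, for I, so I has the highest closeness.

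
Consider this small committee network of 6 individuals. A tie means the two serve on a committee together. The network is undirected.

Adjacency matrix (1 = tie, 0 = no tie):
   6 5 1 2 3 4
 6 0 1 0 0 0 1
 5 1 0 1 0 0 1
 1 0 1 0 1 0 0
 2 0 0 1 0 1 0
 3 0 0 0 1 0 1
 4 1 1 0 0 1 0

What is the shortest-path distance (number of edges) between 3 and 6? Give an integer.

2

One shortest route is 3 – 4 – 6, which uses 2 edges, and 3 and 6 are not directly tied, so nothing shorter exists. So d(3,6) = 2.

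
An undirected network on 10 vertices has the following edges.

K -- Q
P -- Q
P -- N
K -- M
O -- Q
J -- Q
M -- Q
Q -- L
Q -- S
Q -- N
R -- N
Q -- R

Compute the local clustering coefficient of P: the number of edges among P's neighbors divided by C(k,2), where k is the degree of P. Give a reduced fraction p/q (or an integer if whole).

P's neighbors: N and Q (k = 2).
Possible neighbor pairs: C(2,2) = 1. Edges among them: N–Q → e = 1.
Clustering(P) = 1/1.

1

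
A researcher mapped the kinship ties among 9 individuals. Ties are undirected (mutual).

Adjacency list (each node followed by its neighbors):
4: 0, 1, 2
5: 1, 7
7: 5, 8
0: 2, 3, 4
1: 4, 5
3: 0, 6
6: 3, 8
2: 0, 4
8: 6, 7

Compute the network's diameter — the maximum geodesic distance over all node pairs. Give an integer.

Eccentricity of each node (its greatest distance to any other): 0:4, 1:4, 2:4, 3:4, 4:4, 5:4, 6:4, 7:4, 8:4.
The maximum eccentricity is 4, realized for instance by the pair 8–4 via 8 – 7 – 5 – 1 – 4. So the diameter is 4.

4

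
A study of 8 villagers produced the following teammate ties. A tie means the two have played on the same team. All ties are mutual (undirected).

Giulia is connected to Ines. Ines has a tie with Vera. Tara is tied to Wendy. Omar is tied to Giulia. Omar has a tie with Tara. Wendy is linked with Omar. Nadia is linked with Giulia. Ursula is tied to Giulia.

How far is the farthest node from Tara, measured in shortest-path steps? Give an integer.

Distances from Tara: Giulia:2, Ines:3, Nadia:3, Omar:1, Ursula:3, Vera:4, Wendy:1.
The largest is 4 (to Vera), so the eccentricity of Tara is 4.

4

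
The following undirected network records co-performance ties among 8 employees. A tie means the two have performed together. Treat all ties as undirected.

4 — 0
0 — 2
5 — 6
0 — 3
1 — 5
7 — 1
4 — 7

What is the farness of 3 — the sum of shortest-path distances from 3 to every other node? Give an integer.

23

Distances from 3: 0:1, 1:4, 2:2, 4:2, 5:5, 6:6, 7:3.
Sum = 1 + 4 + 2 + 2 + 5 + 6 + 3 = 23.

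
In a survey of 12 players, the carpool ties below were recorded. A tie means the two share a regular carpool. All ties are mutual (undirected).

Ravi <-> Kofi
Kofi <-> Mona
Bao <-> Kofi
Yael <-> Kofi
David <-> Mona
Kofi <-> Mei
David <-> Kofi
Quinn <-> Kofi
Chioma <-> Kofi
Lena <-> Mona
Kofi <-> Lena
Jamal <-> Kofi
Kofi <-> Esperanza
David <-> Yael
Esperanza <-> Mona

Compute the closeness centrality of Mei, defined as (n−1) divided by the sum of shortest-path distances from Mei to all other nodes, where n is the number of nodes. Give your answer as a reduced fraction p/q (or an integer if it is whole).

11/21

Distances from Mei: Bao:2, Chioma:2, David:2, Esperanza:2, Jamal:2, Kofi:1, Lena:2, Mona:2, Quinn:2, Ravi:2, Yael:2. Sum = 21.
n = 12, so closeness = 11/21.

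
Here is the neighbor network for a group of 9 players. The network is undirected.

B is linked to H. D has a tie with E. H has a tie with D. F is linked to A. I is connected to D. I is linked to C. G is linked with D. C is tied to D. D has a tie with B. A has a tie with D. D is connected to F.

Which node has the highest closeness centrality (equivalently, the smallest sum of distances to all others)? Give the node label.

D

Farness (sum of distances to all others) for each node — A:14, B:14, C:14, D:8, E:15, F:14, G:15, H:14, I:14.
The smallest farness is 8, for D, so D has the highest closeness.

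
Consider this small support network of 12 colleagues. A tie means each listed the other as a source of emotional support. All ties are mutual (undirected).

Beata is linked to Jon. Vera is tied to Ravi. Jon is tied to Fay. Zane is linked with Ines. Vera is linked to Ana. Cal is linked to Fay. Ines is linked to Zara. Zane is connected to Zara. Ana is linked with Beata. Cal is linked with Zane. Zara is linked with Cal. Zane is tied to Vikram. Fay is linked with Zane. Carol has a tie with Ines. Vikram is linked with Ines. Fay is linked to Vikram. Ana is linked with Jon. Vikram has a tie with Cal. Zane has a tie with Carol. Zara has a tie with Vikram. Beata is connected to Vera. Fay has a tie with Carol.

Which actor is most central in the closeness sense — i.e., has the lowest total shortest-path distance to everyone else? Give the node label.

Farness (sum of distances to all others) for each node — Ana:27, Beata:27, Cal:25, Carol:26, Fay:20, Ines:30, Jon:22, Ravi:44, Vera:34, Vikram:24, Zane:23, Zara:30.
The smallest farness is 20, for Fay, so Fay has the highest closeness.

Fay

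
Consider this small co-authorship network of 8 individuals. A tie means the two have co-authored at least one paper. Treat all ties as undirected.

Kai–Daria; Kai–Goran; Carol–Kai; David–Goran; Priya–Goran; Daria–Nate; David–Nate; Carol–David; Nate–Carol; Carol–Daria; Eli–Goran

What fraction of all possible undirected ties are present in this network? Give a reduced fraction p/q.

There are 11 edges and 8 nodes, so the maximum possible is C(8,2) = 28.
Density = 11/28.

11/28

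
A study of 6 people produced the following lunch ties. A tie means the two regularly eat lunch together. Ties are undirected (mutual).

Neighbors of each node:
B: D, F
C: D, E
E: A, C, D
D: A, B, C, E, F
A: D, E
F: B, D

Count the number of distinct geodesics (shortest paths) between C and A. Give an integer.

2

The shortest distance is 2. The length-2 paths are: C–D–A; C–E–A.
That gives 2 distinct shortest paths.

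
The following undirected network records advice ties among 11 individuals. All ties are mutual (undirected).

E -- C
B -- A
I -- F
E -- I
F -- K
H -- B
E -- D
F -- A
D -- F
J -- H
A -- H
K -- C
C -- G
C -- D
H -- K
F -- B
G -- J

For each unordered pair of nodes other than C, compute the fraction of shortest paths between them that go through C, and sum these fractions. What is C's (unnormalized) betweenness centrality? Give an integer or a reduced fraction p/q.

Pairs whose geodesics pass through C — D–K: 1/2; D–H: 1/4; D–J: 1; D–G: 1; K–E: 1; K–G: 1; E–H: 1; E–J: 1; E–G: 1; J–I: 1/4; G–I: 1; G–F: 2/2.
All other pairs contribute 0.
Summing the contributions gives betweenness(C) = 10.

10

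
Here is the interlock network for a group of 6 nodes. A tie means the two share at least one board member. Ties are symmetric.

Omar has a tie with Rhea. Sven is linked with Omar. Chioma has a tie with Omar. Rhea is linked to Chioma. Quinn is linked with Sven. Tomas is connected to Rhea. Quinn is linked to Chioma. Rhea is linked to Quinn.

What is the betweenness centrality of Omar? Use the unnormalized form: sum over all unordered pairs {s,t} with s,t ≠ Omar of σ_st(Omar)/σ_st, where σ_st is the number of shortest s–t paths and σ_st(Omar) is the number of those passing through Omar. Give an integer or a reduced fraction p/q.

3/2

Pairs whose geodesics pass through Omar — Chioma–Sven: 1/2; Sven–Rhea: 1/2; Sven–Tomas: 1/2.
All other pairs contribute 0.
Summing the contributions gives betweenness(Omar) = 3/2.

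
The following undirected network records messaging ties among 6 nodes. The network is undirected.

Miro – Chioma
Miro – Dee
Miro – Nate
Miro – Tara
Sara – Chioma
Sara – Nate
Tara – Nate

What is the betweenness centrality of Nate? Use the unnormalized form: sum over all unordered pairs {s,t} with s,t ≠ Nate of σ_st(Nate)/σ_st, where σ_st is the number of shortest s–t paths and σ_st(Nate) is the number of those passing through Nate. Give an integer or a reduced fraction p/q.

Pairs whose geodesics pass through Nate — Miro–Sara: 1/2; Tara–Sara: 1; Dee–Sara: 1/2.
All other pairs contribute 0.
Summing the contributions gives betweenness(Nate) = 2.

2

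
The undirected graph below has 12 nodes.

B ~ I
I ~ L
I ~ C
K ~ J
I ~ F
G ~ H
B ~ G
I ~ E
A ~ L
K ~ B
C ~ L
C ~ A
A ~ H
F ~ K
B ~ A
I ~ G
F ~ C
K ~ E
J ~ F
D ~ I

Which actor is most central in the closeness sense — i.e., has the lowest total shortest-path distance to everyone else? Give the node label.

I

Farness (sum of distances to all others) for each node — A:21, B:18, C:18, D:25, E:22, F:19, G:20, H:26, I:15, J:26, K:21, L:21.
The smallest farness is 15, for I, so I has the highest closeness.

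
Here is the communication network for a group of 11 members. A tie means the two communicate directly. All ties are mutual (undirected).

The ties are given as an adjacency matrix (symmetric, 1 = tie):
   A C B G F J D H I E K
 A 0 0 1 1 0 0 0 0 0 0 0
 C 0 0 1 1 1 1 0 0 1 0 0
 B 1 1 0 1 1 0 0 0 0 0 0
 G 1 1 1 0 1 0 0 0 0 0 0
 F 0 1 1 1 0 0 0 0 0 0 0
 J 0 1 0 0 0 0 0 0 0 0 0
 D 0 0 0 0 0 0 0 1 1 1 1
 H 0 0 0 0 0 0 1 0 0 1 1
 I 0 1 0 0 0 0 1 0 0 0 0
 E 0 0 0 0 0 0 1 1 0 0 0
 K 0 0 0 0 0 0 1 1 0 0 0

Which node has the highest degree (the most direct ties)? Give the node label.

C

Degrees — A:2, B:4, C:5, D:4, E:2, F:3, G:4, H:3, I:2, J:1, K:2.
The maximum is 5, attained only by C.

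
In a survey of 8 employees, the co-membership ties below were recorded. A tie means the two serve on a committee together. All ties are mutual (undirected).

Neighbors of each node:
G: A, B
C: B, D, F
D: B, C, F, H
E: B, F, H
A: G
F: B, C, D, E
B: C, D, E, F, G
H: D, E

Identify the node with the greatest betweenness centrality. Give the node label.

Unnormalized betweenness of each node: A:0, B:65/6, C:0, D:3, E:2, F:5/6, G:6, H:1/3.
B has the largest value, 65/6, making it the main broker — the node through which the most shortest paths run.

B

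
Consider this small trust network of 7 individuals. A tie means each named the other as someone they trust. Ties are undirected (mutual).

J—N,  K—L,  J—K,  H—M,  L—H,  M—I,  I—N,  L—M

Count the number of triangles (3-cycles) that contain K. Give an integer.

0

K's neighbors are J and L, but none of them are tied to each other, so no triangle contains K.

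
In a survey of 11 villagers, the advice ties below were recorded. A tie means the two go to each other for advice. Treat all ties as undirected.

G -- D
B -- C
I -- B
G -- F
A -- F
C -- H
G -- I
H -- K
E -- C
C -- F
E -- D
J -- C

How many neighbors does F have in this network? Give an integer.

3

F is directly tied to A, C, and G. That is 3 neighbors, so the degree of F is 3.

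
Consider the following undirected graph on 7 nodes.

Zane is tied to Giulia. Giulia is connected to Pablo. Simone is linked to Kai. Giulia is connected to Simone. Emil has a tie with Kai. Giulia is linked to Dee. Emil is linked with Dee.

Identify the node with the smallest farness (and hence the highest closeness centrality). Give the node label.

Giulia

Farness (sum of distances to all others) for each node — Dee:10, Emil:12, Giulia:8, Kai:12, Pablo:13, Simone:10, Zane:13.
The smallest farness is 8, for Giulia, so Giulia has the highest closeness.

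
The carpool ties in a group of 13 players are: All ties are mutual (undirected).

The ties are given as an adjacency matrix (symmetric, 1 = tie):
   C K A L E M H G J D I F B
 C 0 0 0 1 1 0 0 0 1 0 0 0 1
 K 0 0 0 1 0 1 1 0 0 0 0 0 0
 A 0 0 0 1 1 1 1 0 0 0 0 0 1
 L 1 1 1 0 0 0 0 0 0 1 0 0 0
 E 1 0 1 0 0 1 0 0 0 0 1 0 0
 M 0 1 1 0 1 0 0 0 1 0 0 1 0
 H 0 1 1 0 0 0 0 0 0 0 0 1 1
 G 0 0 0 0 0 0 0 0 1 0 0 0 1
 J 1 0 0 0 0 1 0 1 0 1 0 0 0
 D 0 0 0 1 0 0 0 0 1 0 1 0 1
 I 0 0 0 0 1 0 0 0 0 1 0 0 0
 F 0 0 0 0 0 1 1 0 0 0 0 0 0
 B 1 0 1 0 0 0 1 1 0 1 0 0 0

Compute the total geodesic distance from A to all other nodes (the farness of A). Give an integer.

Distances from A: B:1, C:2, D:2, E:1, F:2, G:2, H:1, I:2, J:2, K:2, L:1, M:1.
Sum = 1 + 2 + 2 + 1 + 2 + 2 + 1 + 2 + 2 + 2 + 1 + 1 = 19.

19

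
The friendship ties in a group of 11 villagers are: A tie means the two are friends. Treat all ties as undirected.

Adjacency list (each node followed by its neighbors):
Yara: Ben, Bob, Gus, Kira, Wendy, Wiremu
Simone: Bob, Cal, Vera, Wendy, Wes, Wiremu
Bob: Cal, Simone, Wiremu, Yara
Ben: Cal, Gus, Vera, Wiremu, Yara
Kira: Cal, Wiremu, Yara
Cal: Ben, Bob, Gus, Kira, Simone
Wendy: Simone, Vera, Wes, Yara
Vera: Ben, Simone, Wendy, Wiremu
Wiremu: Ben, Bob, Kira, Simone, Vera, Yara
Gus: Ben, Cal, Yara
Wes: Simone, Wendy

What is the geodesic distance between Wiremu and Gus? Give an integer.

2

One shortest route is Wiremu – Ben – Gus, which uses 2 edges, and Wiremu and Gus are not directly tied, so nothing shorter exists. So d(Wiremu,Gus) = 2.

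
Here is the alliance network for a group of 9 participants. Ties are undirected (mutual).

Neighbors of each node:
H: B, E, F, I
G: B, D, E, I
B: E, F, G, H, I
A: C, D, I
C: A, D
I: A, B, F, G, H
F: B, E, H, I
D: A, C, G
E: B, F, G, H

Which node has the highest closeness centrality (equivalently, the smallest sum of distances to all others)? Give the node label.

I

Farness (sum of distances to all others) for each node — A:14, B:12, C:18, D:15, E:14, F:14, G:12, H:14, I:11.
The smallest farness is 11, for I, so I has the highest closeness.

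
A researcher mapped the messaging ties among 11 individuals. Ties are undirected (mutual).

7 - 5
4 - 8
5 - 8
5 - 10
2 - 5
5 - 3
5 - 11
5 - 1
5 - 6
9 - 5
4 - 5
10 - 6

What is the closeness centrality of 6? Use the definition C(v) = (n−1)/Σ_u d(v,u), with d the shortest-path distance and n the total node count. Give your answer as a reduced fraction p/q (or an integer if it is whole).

Distances from 6: 1:2, 2:2, 3:2, 4:2, 5:1, 7:2, 8:2, 9:2, 10:1, 11:2. Sum = 18.
n = 11, so closeness = 10/18 = 5/9.

5/9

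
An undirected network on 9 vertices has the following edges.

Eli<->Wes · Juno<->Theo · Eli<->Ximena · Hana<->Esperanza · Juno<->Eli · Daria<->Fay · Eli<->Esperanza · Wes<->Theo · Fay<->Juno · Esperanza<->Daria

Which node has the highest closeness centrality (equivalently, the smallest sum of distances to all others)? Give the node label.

Farness (sum of distances to all others) for each node — Daria:17, Eli:12, Esperanza:14, Fay:17, Hana:21, Juno:14, Theo:19, Wes:17, Ximena:19.
The smallest farness is 12, for Eli, so Eli has the highest closeness.

Eli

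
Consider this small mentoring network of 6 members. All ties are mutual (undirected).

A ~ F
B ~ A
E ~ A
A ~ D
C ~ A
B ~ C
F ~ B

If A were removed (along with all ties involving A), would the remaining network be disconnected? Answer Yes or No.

Yes

Removing A leaves {B, C, and F} with no path to {E}, so the network splits into 3 components. A is a cut vertex.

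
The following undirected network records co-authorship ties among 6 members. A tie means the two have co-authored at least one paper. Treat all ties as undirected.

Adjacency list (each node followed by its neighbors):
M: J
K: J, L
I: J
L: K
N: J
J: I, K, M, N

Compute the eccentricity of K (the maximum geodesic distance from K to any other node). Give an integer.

2

Distances from K: I:2, J:1, L:1, M:2, N:2.
The largest is 2 (to N, M, and I), so the eccentricity of K is 2.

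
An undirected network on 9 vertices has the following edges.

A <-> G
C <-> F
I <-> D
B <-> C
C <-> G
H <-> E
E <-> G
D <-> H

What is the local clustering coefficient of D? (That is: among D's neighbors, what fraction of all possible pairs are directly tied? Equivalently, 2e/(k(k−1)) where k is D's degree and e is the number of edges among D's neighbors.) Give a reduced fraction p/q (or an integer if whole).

0

D's neighbors: H and I (k = 2).
Possible neighbor pairs: C(2,2) = 1. Edges among them: none → e = 0.
Clustering(D) = 0/1.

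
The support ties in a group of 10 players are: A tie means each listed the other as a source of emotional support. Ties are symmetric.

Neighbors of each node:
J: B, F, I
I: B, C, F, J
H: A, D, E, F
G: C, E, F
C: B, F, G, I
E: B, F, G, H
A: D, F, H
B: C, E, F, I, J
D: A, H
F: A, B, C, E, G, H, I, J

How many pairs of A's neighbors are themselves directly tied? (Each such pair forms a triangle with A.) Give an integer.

2

A's neighbors: D, F, and H.
Neighbor pairs that are themselves tied: A–D–H; A–F–H. Each forms one triangle with A, for 2 in total.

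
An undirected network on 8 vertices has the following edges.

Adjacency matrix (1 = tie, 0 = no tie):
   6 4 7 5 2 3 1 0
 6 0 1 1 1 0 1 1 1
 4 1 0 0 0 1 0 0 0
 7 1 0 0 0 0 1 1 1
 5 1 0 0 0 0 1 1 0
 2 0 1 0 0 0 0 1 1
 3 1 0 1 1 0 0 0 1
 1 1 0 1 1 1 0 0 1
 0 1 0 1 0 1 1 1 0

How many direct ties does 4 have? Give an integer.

2

4 is directly tied to 2 and 6. That is 2 neighbors, so the degree of 4 is 2.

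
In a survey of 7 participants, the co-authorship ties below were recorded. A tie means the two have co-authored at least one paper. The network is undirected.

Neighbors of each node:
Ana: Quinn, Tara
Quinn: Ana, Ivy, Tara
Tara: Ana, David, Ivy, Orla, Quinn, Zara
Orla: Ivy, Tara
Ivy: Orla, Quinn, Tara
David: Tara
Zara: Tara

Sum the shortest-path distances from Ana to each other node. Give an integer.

Distances from Ana: David:2, Ivy:2, Orla:2, Quinn:1, Tara:1, Zara:2.
Sum = 2 + 2 + 2 + 1 + 1 + 2 = 10.

10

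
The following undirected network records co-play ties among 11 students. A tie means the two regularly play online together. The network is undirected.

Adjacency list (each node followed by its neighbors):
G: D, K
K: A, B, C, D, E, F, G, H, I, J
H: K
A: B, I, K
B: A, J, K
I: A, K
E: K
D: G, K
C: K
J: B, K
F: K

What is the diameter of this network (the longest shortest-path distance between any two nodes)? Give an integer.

Eccentricity of each node (its greatest distance to any other): A:2, B:2, C:2, D:2, E:2, F:2, G:2, H:2, I:2, J:2, K:1.
The maximum eccentricity is 2, realized for instance by the pair J–H via J – K – H. So the diameter is 2.

2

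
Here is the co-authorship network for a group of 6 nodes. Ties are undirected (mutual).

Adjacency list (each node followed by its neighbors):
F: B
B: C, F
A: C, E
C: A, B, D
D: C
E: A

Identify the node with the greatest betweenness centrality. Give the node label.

C

Unnormalized betweenness of each node: A:4, B:4, C:8, D:0, E:0, F:0.
C has the largest value, 8, making it the main broker — the node through which the most shortest paths run.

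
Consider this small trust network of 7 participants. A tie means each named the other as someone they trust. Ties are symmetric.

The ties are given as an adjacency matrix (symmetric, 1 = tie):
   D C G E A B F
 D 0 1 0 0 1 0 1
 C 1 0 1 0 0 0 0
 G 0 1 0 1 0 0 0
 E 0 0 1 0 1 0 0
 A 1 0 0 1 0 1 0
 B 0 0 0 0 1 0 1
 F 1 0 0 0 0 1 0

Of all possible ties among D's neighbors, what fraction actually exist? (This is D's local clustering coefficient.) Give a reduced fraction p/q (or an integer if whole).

D's neighbors: A, C, and F (k = 3).
Possible neighbor pairs: C(3,2) = 3. Edges among them: none → e = 0.
Clustering(D) = 0/3 = 0.

0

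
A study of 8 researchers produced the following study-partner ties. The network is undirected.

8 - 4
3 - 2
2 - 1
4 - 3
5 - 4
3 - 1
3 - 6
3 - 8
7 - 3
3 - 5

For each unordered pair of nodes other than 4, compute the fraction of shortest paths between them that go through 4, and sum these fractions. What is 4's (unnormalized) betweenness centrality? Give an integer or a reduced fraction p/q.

1/2

Pairs whose geodesics pass through 4 — 5–8: 1/2.
All other pairs contribute 0.
Summing the contributions gives betweenness(4) = 1/2.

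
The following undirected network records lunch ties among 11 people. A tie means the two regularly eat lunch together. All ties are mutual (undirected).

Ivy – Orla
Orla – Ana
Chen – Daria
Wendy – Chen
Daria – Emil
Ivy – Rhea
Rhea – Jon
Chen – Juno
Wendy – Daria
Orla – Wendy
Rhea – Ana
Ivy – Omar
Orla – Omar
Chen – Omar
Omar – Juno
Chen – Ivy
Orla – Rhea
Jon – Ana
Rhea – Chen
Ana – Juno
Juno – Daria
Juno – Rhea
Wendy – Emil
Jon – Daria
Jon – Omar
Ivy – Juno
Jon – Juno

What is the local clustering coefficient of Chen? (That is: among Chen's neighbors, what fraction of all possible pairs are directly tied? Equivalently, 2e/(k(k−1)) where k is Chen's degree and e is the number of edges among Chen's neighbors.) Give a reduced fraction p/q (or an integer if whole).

7/15

Chen's neighbors: Daria, Ivy, Juno, Omar, Rhea, and Wendy (k = 6).
Possible neighbor pairs: C(6,2) = 15. Edges among them: Daria–Juno, Daria–Wendy, Ivy–Juno, Ivy–Omar, Ivy–Rhea, Juno–Omar, Juno–Rhea → e = 7.
Clustering(Chen) = 7/15.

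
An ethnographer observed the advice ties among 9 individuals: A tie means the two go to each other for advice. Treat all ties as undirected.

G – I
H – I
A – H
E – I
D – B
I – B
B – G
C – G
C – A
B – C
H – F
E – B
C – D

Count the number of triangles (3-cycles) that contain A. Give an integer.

A's neighbors are C and H, but none of them are tied to each other, so no triangle contains A.

0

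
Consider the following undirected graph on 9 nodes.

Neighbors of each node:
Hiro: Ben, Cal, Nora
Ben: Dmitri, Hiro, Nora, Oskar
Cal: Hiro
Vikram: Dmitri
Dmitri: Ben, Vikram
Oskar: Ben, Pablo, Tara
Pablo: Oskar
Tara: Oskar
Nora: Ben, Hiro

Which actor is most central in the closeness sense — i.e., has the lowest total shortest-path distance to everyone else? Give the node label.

Ben

Farness (sum of distances to all others) for each node — Ben:12, Cal:23, Dmitri:17, Hiro:16, Nora:17, Oskar:15, Pablo:22, Tara:22, Vikram:24.
The smallest farness is 12, for Ben, so Ben has the highest closeness.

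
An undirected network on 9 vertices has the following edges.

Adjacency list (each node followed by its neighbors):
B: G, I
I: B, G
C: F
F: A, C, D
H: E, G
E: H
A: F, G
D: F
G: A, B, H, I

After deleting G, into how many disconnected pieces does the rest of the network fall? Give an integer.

Without G, the remaining ties split the others into: {E, H}; {B, I}; {A, C, D, F}.
That's 3 separate components.

3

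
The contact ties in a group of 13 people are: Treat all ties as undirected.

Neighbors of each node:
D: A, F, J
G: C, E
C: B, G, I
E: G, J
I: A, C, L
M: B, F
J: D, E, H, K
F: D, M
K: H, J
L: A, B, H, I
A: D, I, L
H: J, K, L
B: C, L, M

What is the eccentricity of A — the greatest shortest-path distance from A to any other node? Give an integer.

Distances from A: B:2, C:2, D:1, E:3, F:2, G:3, H:2, I:1, J:2, K:3, L:1, M:3.
The largest is 3 (to M, K, G, and E), so the eccentricity of A is 3.

3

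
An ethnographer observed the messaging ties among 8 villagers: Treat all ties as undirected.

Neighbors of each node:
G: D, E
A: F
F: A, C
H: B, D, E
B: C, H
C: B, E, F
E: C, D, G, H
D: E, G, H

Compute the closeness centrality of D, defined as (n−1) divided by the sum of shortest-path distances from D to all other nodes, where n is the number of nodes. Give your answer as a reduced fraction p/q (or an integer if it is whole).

1/2

Distances from D: A:4, B:2, C:2, E:1, F:3, G:1, H:1. Sum = 14.
n = 8, so closeness = 7/14 = 1/2.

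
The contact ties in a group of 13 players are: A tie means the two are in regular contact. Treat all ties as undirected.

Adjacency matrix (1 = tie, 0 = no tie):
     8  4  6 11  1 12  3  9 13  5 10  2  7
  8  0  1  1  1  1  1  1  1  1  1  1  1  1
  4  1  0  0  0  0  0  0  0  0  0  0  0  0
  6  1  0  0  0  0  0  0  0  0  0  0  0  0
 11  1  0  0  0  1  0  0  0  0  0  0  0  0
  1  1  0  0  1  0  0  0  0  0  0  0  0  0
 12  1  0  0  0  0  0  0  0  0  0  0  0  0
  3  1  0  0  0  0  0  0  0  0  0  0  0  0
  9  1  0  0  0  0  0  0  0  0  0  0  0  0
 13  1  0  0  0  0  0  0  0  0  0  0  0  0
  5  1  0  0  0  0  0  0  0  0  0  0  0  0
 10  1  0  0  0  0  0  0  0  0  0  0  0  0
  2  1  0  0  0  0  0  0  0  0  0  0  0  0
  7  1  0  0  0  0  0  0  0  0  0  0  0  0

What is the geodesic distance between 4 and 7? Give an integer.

2

One shortest route is 4 – 8 – 7, which uses 2 edges, and 4 and 7 are not directly tied, so nothing shorter exists. So d(4,7) = 2.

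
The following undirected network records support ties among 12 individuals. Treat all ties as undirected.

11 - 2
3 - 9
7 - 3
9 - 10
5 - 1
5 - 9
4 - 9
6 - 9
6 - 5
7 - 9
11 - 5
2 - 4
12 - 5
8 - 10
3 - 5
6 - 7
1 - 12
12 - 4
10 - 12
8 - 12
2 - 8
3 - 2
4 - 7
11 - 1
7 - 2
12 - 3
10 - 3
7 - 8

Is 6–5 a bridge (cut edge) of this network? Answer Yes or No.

No

Even without that edge, 6 still reaches 5 via 6 – 9 – 5, so the network stays connected. Not a bridge.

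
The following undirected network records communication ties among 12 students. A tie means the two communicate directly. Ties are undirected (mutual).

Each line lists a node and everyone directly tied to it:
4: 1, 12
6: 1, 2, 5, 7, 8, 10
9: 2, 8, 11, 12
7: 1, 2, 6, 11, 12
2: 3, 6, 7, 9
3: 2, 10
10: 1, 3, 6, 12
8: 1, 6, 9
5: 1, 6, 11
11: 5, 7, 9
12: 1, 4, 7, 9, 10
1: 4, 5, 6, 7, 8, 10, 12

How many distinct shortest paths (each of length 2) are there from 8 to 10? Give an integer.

The shortest distance is 2. The length-2 paths are: 8–6–10; 8–1–10.
That gives 2 distinct shortest paths.

2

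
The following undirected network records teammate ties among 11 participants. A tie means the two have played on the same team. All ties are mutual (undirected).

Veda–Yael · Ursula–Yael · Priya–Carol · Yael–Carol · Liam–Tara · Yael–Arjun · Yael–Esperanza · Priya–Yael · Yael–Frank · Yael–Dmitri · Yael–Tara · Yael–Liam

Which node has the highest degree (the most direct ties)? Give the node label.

Yael

Degrees — Arjun:1, Carol:2, Dmitri:1, Esperanza:1, Frank:1, Liam:2, Priya:2, Tara:2, Ursula:1, Veda:1, Yael:10.
The maximum is 10, attained only by Yael.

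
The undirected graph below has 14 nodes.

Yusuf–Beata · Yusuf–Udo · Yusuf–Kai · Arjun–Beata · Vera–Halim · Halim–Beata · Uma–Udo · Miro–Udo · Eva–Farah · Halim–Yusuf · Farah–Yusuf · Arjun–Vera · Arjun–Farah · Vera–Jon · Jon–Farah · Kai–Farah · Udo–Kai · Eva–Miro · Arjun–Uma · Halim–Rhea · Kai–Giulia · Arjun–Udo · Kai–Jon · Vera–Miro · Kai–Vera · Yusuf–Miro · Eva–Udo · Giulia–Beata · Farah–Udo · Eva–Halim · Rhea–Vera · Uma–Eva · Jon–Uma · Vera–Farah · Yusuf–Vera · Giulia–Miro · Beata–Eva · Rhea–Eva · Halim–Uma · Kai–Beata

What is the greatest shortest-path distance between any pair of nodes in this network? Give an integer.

3

Eccentricity of each node (its greatest distance to any other): Arjun:2, Beata:2, Eva:2, Farah:2, Giulia:3, Halim:2, Jon:2, Kai:2, Miro:2, Rhea:3, Udo:2, Uma:3, Vera:2, Yusuf:2.
The maximum eccentricity is 3, realized for instance by the pair Giulia–Rhea via Giulia – Beata – Eva – Rhea. So the diameter is 3.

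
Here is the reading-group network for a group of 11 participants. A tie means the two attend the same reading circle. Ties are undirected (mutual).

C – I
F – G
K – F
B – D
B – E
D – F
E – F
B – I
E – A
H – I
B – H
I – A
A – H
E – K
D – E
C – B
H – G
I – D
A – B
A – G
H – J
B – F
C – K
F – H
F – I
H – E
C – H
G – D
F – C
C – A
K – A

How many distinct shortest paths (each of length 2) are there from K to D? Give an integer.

2

The shortest distance is 2. The length-2 paths are: K–F–D; K–E–D.
That gives 2 distinct shortest paths.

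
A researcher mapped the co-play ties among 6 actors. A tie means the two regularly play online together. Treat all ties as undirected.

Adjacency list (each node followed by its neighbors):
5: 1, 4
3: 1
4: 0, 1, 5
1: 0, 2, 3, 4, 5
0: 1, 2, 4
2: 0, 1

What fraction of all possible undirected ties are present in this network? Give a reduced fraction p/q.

There are 8 edges and 6 nodes, so the maximum possible is C(6,2) = 15.
Density = 8/15.

8/15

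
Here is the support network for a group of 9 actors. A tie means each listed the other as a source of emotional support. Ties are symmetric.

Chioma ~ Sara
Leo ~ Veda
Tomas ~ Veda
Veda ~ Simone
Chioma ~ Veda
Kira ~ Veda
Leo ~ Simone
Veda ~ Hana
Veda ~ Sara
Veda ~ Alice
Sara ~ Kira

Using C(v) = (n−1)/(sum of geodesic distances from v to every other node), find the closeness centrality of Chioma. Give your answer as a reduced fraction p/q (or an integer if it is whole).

4/7

Distances from Chioma: Alice:2, Hana:2, Kira:2, Leo:2, Sara:1, Simone:2, Tomas:2, Veda:1. Sum = 14.
n = 9, so closeness = 8/14 = 4/7.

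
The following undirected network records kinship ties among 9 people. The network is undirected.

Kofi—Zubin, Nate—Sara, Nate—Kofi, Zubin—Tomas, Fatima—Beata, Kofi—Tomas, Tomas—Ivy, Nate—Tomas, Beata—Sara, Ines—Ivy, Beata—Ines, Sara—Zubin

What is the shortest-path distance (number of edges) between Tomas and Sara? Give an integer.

2

One shortest route is Tomas – Zubin – Sara, which uses 2 edges, and Tomas and Sara are not directly tied, so nothing shorter exists. So d(Tomas,Sara) = 2.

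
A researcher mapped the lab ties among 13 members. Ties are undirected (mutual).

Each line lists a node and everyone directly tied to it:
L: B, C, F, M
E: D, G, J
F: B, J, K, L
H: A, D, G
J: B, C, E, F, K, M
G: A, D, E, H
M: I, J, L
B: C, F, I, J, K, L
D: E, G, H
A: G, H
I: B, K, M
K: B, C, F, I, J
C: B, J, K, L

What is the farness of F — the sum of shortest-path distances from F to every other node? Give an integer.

Distances from F: A:4, B:1, C:2, D:3, E:2, G:3, H:4, I:2, J:1, K:1, L:1, M:2.
Sum = 4 + 1 + 2 + 3 + 2 + 3 + 4 + 2 + 1 + 1 + 1 + 2 = 26.

26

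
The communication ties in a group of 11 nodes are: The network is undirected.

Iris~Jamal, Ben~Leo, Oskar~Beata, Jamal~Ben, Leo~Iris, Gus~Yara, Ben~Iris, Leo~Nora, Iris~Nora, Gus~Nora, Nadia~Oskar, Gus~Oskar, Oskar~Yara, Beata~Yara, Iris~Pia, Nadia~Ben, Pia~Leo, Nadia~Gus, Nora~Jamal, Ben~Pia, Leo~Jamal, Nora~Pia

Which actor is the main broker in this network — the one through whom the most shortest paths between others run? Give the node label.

Gus

Unnormalized betweenness of each node: Beata:0, Ben:91/12, Gus:41/3, Iris:1/2, Jamal:1/4, Leo:1/2, Nadia:22/3, Nora:155/12, Oskar:20/3, Pia:1/4, Yara:7/3.
Gus has the largest value, 41/3, making it the main broker — the node through which the most shortest paths run.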